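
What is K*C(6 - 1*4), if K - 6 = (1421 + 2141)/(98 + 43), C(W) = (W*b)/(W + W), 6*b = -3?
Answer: -1102/141 ≈ -7.8156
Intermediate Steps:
b = -½ (b = (⅙)*(-3) = -½ ≈ -0.50000)
C(W) = -¼ (C(W) = (W*(-½))/(W + W) = (-W/2)/((2*W)) = (-W/2)*(1/(2*W)) = -¼)
K = 4408/141 (K = 6 + (1421 + 2141)/(98 + 43) = 6 + 3562/141 = 4408/141 ≈ 31.262)
K*C(6 - 1*4) = (4408/141)*(-¼) = -1102/141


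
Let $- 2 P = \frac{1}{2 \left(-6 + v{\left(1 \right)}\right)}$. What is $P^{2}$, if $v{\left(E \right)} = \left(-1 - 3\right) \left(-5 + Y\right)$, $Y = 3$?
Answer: $\frac{1}{64} \approx 0.015625$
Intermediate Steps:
$v{\left(E \right)} = 8$ ($v{\left(E \right)} = \left(-1 - 3\right) \left(-5 + 3\right) = \left(-4\right) \left(-2\right) = 8$)
$P = - \frac{1}{8}$ ($P = - \frac{1}{2 \cdot 2 \left(-6 + 8\right)} = - \frac{1}{2 \cdot 2 \cdot 2} = - \frac{1}{2 \cdot 4} = \left(- \frac{1}{2}\right) \frac{1}{4} = - \frac{1}{8} \approx -0.125$)
$P^{2} = \left(- \frac{1}{8}\right)^{2} = \frac{1}{64}$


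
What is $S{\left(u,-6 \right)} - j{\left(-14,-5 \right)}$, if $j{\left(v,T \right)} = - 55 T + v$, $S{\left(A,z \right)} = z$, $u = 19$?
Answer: $-267$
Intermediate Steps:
$j{\left(v,T \right)} = v - 55 T$
$S{\left(u,-6 \right)} - j{\left(-14,-5 \right)} = -6 - \left(-14 - -275\right) = -6 - \left(-14 + 275\right) = -6 - 261 = -267$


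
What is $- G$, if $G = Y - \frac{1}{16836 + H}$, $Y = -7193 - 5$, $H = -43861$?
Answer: $\frac{194525949}{27025} \approx 7198.0$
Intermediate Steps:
$Y = -7198$ ($Y = -7193 - 5 = -7198$)
$G = - \frac{194525949}{27025}$ ($G = -7198 - \frac{1}{16836 - 43861} = -7198 - \frac{1}{-27025} = -7198 - - \frac{1}{27025} = -7198 + \frac{1}{27025} = - \frac{194525949}{27025} \approx -7198.0$)
$- G = \left(-1\right) \left(- \frac{194525949}{27025}\right) = \frac{194525949}{27025}$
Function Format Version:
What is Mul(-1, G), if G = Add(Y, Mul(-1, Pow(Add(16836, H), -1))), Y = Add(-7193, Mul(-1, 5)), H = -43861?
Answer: Rational(194525949, 27025) ≈ 7198.0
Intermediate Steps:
Y = -7198 (Y = Add(-7193, -5) = -7198)
G = Rational(-194525949, 27025) (G = Add(-7198, Mul(-1, Pow(Add(16836, -43861), -1))) = Add(-7198, Mul(-1, Pow(-27025, -1))) = Add(-7198, Mul(-1, Rational(-1, 27025))) = Add(-7198, Rational(1, 27025)) = Rational(-194525949, 27025) ≈ -7198.0)
Mul(-1, G) = Mul(-1, Rational(-194525949, 27025)) = Rational(194525949, 27025)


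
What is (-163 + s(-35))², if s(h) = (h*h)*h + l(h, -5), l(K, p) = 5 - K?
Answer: 1848828004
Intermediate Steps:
s(h) = 5 + h³ - h (s(h) = (h*h)*h + (5 - h) = h²*h + (5 - h) = h³ + (5 - h) = 5 + h³ - h)
(-163 + s(-35))² = (-163 + (5 + (-35)³ - 1*(-35)))² = (-163 + (5 - 42875 + 35))² = (-163 - 42835)² = (-42998)² = 1848828004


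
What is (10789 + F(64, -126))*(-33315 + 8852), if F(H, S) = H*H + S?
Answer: -361049417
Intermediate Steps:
F(H, S) = S + H² (F(H, S) = H² + S = S + H²)
(10789 + F(64, -126))*(-33315 + 8852) = (10789 + (-126 + 64²))*(-33315 + 8852) = (10789 + (-126 + 4096))*(-24463) = (10789 + 3970)*(-24463) = 14759*(-24463) = -361049417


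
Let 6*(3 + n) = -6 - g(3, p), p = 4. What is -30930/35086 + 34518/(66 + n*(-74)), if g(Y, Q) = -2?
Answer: 81863511/806978 ≈ 101.44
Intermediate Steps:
n = -11/3 (n = -3 + (-6 - 1*(-2))/6 = -3 + (-6 + 2)/6 = -3 + (1/6)*(-4) = -3 - 2/3 = -11/3 ≈ -3.6667)
-30930/35086 + 34518/(66 + n*(-74)) = -30930/35086 + 34518/(66 - 11/3*(-74)) = -30930*1/35086 + 34518/(66 + 814/3) = -15465/17543 + 34518/(1012/3) = -15465/17543 + 34518*(3/1012) = -15465/17543 + 4707/46 = 81863511/806978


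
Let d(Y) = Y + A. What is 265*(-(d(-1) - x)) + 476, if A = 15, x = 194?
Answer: 48176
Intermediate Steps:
d(Y) = 15 + Y (d(Y) = Y + 15 = 15 + Y)
265*(-(d(-1) - x)) + 476 = 265*(-((15 - 1) - 1*194)) + 476 = 265*(-(14 - 194)) + 476 = 265*(-1*(-180)) + 476 = 265*180 + 476 = 47700 + 476 = 48176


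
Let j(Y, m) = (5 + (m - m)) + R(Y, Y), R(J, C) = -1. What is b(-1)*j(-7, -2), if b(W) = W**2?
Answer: 4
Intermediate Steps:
j(Y, m) = 4 (j(Y, m) = (5 + (m - m)) - 1 = (5 + 0) - 1 = 5 - 1 = 4)
b(-1)*j(-7, -2) = (-1)**2*4 = 1*4 = 4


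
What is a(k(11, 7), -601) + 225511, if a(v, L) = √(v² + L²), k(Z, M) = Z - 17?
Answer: 225511 + √361237 ≈ 2.2611e+5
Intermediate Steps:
k(Z, M) = -17 + Z
a(v, L) = √(L² + v²)
a(k(11, 7), -601) + 225511 = √((-601)² + (-17 + 11)²) + 225511 = √(361201 + (-6)²) + 225511 = √(361201 + 36) + 225511 = √361237 + 225511 = 225511 + √361237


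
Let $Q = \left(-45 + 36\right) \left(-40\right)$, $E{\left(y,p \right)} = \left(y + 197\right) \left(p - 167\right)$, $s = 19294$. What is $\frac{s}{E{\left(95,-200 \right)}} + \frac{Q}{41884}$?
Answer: $- \frac{96191357}{561057122} \approx -0.17145$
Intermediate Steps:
$E{\left(y,p \right)} = \left(-167 + p\right) \left(197 + y\right)$ ($E{\left(y,p \right)} = \left(197 + y\right) \left(-167 + p\right) = \left(-167 + p\right) \left(197 + y\right)$)
$Q = 360$ ($Q = \left(-9\right) \left(-40\right) = 360$)
$\frac{s}{E{\left(95,-200 \right)}} + \frac{Q}{41884} = \frac{19294}{-32899 - 15865 + 197 \left(-200\right) - 19000} + \frac{360}{41884} = \frac{19294}{-32899 - 15865 - 39400 - 19000} + 360 \cdot \frac{1}{41884} = \frac{19294}{-107164} + \frac{90}{10471} = 19294 \left(- \frac{1}{107164}\right) + \frac{90}{10471} = - \frac{9647}{53582} + \frac{90}{10471} = - \frac{96191357}{561057122}$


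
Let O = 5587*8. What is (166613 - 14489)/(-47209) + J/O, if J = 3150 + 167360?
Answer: 625136143/1055026732 ≈ 0.59253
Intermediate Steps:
O = 44696
J = 170510
(166613 - 14489)/(-47209) + J/O = (166613 - 14489)/(-47209) + 170510/44696 = 152124*(-1/47209) + 170510*(1/44696) = -152124/47209 + 85255/22348 = 625136143/1055026732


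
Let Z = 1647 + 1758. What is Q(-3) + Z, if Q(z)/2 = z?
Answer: 3399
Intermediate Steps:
Q(z) = 2*z
Z = 3405
Q(-3) + Z = 2*(-3) + 3405 = -6 + 3405 = 3399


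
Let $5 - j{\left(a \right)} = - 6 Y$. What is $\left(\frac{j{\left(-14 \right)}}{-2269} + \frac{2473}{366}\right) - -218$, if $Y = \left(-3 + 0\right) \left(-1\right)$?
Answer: $\frac{186641791}{830454} \approx 224.75$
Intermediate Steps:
$Y = 3$ ($Y = \left(-3\right) \left(-1\right) = 3$)
$j{\left(a \right)} = 23$ ($j{\left(a \right)} = 5 - \left(-6\right) 3 = 5 - -18 = 5 + 18 = 23$)
$\left(\frac{j{\left(-14 \right)}}{-2269} + \frac{2473}{366}\right) - -218 = \left(\frac{23}{-2269} + \frac{2473}{366}\right) - -218 = \left(23 \left(- \frac{1}{2269}\right) + 2473 \cdot \frac{1}{366}\right) + 218 = \left(- \frac{23}{2269} + \frac{2473}{366}\right) + 218 = \frac{5602819}{830454} + 218 = \frac{186641791}{830454}$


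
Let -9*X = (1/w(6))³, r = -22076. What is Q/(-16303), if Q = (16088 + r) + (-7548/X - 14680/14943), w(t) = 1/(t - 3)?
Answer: 51896776/243615729 ≈ 0.21303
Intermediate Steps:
w(t) = 1/(-3 + t)
X = -3 (X = -(-3 + 6)³/9 = -(1/(1/3))³/9 = -(1/(⅓))³/9 = -⅑*3³ = -⅑*27 = -3)
Q = -51896776/14943 (Q = (16088 - 22076) + (-7548/(-3) - 14680/14943) = -5988 + (-7548*(-⅓) - 14680*1/14943) = -5988 + (2516 - 14680/14943) = -5988 + 37581908/14943 = -51896776/14943 ≈ -3473.0)
Q/(-16303) = -51896776/14943/(-16303) = -51896776/14943*(-1/16303) = 51896776/243615729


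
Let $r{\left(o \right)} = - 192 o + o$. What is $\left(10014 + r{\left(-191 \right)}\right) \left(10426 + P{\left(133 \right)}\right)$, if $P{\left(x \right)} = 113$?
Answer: $490010805$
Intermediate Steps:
$r{\left(o \right)} = - 191 o$
$\left(10014 + r{\left(-191 \right)}\right) \left(10426 + P{\left(133 \right)}\right) = \left(10014 - -36481\right) \left(10426 + 113\right) = \left(10014 + 36481\right) 10539 = 46495 \cdot 10539 = 490010805$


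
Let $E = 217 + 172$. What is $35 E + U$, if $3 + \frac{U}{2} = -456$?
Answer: $12697$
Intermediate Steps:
$E = 389$
$U = -918$ ($U = -6 + 2 \left(-456\right) = -6 - 912 = -918$)
$35 E + U = 35 \cdot 389 - 918 = 13615 - 918 = 12697$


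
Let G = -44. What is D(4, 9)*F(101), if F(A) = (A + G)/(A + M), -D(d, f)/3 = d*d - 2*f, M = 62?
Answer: 342/163 ≈ 2.0982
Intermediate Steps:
D(d, f) = -3*d² + 6*f (D(d, f) = -3*(d*d - 2*f) = -3*(d² - 2*f) = -3*d² + 6*f)
F(A) = (-44 + A)/(62 + A) (F(A) = (A - 44)/(A + 62) = (-44 + A)/(62 + A))
D(4, 9)*F(101) = (-3*4² + 6*9)*((-44 + 101)/(62 + 101)) = (-3*16 + 54)*(57/163) = (-48 + 54)*((1/163)*57) = 6*(57/163) = 342/163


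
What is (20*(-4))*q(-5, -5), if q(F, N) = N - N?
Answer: 0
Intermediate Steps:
q(F, N) = 0
(20*(-4))*q(-5, -5) = (20*(-4))*0 = -80*0 = 0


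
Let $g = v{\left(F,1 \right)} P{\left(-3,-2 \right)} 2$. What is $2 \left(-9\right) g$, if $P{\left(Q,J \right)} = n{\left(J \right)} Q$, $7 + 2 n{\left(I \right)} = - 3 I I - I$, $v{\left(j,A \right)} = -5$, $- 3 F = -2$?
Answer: $4590$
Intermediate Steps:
$F = \frac{2}{3}$ ($F = \left(- \frac{1}{3}\right) \left(-2\right) = \frac{2}{3} \approx 0.66667$)
$n{\left(I \right)} = - \frac{7}{2} - \frac{3 I^{2}}{2} - \frac{I}{2}$ ($n{\left(I \right)} = - \frac{7}{2} + \frac{- 3 I I - I}{2} = - \frac{7}{2} + \frac{- 3 I^{2} - I}{2} = - \frac{7}{2} + \frac{- I - 3 I^{2}}{2} = - \frac{7}{2} - \left(\frac{I}{2} + \frac{3 I^{2}}{2}\right) = - \frac{7}{2} - \frac{3 I^{2}}{2} - \frac{I}{2}$)
$P{\left(Q,J \right)} = Q \left(- \frac{7}{2} - \frac{3 J^{2}}{2} - \frac{J}{2}\right)$ ($P{\left(Q,J \right)} = \left(- \frac{7}{2} - \frac{3 J^{2}}{2} - \frac{J}{2}\right) Q = Q \left(- \frac{7}{2} - \frac{3 J^{2}}{2} - \frac{J}{2}\right)$)
$g = -255$ ($g = - 5 \left(\left(- \frac{1}{2}\right) \left(-3\right) \left(7 - 2 + 3 \left(-2\right)^{2}\right)\right) 2 = - 5 \left(\left(- \frac{1}{2}\right) \left(-3\right) \left(7 - 2 + 3 \cdot 4\right)\right) 2 = - 5 \left(\left(- \frac{1}{2}\right) \left(-3\right) \left(7 - 2 + 12\right)\right) 2 = - 5 \left(\left(- \frac{1}{2}\right) \left(-3\right) 17\right) 2 = \left(-5\right) \frac{51}{2} \cdot 2 = \left(- \frac{255}{2}\right) 2 = -255$)
$2 \left(-9\right) g = 2 \left(-9\right) \left(-255\right) = \left(-18\right) \left(-255\right) = 4590$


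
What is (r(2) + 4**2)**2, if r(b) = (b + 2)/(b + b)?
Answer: 289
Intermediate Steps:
r(b) = (2 + b)/(2*b) (r(b) = (2 + b)/((2*b)) = (2 + b)*(1/(2*b)) = (2 + b)/(2*b))
(r(2) + 4**2)**2 = ((1/2)*(2 + 2)/2 + 4**2)**2 = ((1/2)*(1/2)*4 + 16)**2 = (1 + 16)**2 = 17**2 = 289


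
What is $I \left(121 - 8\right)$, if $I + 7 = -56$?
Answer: $-7119$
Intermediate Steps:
$I = -63$ ($I = -7 - 56 = -63$)
$I \left(121 - 8\right) = - 63 \left(121 - 8\right) = \left(-63\right) 113 = -7119$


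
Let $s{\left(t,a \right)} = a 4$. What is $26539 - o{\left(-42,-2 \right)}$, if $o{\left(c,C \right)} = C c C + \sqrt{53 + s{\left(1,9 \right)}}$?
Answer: $26707 - \sqrt{89} \approx 26698.0$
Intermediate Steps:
$s{\left(t,a \right)} = 4 a$
$o{\left(c,C \right)} = \sqrt{89} + c C^{2}$ ($o{\left(c,C \right)} = C c C + \sqrt{53 + 4 \cdot 9} = c C^{2} + \sqrt{53 + 36} = c C^{2} + \sqrt{89} = \sqrt{89} + c C^{2}$)
$26539 - o{\left(-42,-2 \right)} = 26539 - \left(\sqrt{89} - 42 \left(-2\right)^{2}\right) = 26539 - \left(\sqrt{89} - 168\right) = 26539 - \left(-168 + \sqrt{89}\right) = 26539 + \left(168 - \sqrt{89}\right) = 26707 - \sqrt{89}$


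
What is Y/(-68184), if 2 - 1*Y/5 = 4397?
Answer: 7325/22728 ≈ 0.32229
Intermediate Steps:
Y = -21975 (Y = 10 - 5*4397 = 10 - 21985 = -21975)
Y/(-68184) = -21975/(-68184) = -21975*(-1/68184) = 7325/22728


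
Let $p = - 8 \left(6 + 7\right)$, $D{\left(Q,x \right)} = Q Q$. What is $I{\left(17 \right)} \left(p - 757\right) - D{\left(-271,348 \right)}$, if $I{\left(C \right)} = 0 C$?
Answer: $-73441$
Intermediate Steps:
$I{\left(C \right)} = 0$
$D{\left(Q,x \right)} = Q^{2}$
$p = -104$ ($p = - 8 \cdot 13 = \left(-1\right) 104 = -104$)
$I{\left(17 \right)} \left(p - 757\right) - D{\left(-271,348 \right)} = 0 \left(-104 - 757\right) - \left(-271\right)^{2} = 0 \left(-861\right) - 73441 = 0 - 73441 = -73441$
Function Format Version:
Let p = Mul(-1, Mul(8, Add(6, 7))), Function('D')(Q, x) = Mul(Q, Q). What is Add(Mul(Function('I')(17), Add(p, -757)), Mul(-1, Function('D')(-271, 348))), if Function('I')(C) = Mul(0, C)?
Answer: -73441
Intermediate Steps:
Function('I')(C) = 0
Function('D')(Q, x) = Pow(Q, 2)
p = -104 (p = Mul(-1, Mul(8, 13)) = Mul(-1, 104) = -104)
Add(Mul(Function('I')(17), Add(p, -757)), Mul(-1, Function('D')(-271, 348))) = Add(Mul(0, Add(-104, -757)), Mul(-1, Pow(-271, 2))) = Add(Mul(0, -861), Mul(-1, 73441)) = Add(0, -73441) = -73441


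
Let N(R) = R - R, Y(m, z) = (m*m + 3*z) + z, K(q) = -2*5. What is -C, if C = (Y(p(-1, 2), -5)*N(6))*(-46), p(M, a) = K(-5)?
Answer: 0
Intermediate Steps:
K(q) = -10
p(M, a) = -10
Y(m, z) = m² + 4*z (Y(m, z) = (m² + 3*z) + z = m² + 4*z)
N(R) = 0
C = 0 (C = (((-10)² + 4*(-5))*0)*(-46) = ((100 - 20)*0)*(-46) = (80*0)*(-46) = 0*(-46) = 0)
-C = -1*0 = 0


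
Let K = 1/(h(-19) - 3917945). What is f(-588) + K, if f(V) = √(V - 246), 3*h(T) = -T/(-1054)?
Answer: -3162/12388542109 + I*√834 ≈ -2.5524e-7 + 28.879*I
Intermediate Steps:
h(T) = T/3162 (h(T) = (-T/(-1054))/3 = (-T*(-1/1054))/3 = (T/1054)/3 = T/3162)
f(V) = √(-246 + V)
K = -3162/12388542109 (K = 1/((1/3162)*(-19) - 3917945) = 1/(-19/3162 - 3917945) = 1/(-12388542109/3162) = -3162/12388542109 ≈ -2.5524e-7)
f(-588) + K = √(-246 - 588) - 3162/12388542109 = √(-834) - 3162/12388542109 = I*√834 - 3162/12388542109 = -3162/12388542109 + I*√834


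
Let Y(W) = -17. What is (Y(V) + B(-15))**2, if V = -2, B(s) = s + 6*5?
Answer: 4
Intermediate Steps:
B(s) = 30 + s (B(s) = s + 30 = 30 + s)
(Y(V) + B(-15))**2 = (-17 + (30 - 15))**2 = (-17 + 15)**2 = (-2)**2 = 4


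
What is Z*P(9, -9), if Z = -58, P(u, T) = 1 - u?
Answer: 464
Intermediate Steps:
Z*P(9, -9) = -58*(1 - 1*9) = -58*(1 - 9) = -58*(-8) = 464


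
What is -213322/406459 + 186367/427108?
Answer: -15360988323/173601890572 ≈ -0.088484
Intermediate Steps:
-213322/406459 + 186367/427108 = -15360988323/173601890572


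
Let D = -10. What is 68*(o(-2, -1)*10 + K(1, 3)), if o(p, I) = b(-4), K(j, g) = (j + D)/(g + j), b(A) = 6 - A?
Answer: 6647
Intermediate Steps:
K(j, g) = (-10 + j)/(g + j) (K(j, g) = (j - 10)/(g + j) = (-10 + j)/(g + j))
o(p, I) = 10 (o(p, I) = 6 - 1*(-4) = 6 + 4 = 10)
68*(o(-2, -1)*10 + K(1, 3)) = 68*(10*10 + (-10 + 1)/(3 + 1)) = 68*(100 - 9/4) = 68*(391/4) = 6647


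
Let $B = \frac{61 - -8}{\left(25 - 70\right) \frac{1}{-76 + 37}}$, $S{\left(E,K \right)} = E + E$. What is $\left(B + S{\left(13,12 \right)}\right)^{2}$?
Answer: $\frac{184041}{25} \approx 7361.6$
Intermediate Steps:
$S{\left(E,K \right)} = 2 E$
$B = \frac{299}{5}$ ($B = \frac{61 + 8}{\left(-45\right) \frac{1}{-39}} = \frac{69}{\left(-45\right) \left(- \frac{1}{39}\right)} = \frac{69}{\frac{15}{13}} = 69 \cdot \frac{13}{15} = \frac{299}{5} \approx 59.8$)
$\left(B + S{\left(13,12 \right)}\right)^{2} = \left(\frac{299}{5} + 2 \cdot 13\right)^{2} = \left(\frac{299}{5} + 26\right)^{2} = \left(\frac{429}{5}\right)^{2} = \frac{184041}{25}$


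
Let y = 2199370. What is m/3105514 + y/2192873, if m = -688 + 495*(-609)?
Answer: 6167613099341/6809997801722 ≈ 0.90567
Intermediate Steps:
m = -302143 (m = -688 - 301455 = -302143)
m/3105514 + y/2192873 = -302143/3105514 + 2199370/2192873 = 6167613099341/6809997801722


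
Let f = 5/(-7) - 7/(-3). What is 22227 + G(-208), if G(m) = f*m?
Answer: 459695/21 ≈ 21890.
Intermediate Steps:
f = 34/21 (f = 5*(-⅐) - 7*(-⅓) = -5/7 + 7/3 = 34/21 ≈ 1.6190)
G(m) = 34*m/21
22227 + G(-208) = 22227 + (34/21)*(-208) = 22227 - 7072/21 = 459695/21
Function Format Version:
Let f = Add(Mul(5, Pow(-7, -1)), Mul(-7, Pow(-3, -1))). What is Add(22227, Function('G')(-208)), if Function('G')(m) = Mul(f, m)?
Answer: Rational(459695, 21) ≈ 21890.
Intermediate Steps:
f = Rational(34, 21) (f = Add(Mul(5, Rational(-1, 7)), Mul(-7, Rational(-1, 3))) = Add(Rational(-5, 7), Rational(7, 3)) = Rational(34, 21) ≈ 1.6190)
Function('G')(m) = Mul(Rational(34, 21), m)
Add(22227, Function('G')(-208)) = Add(22227, Mul(Rational(34, 21), -208)) = Add(22227, Rational(-7072, 21)) = Rational(459695, 21)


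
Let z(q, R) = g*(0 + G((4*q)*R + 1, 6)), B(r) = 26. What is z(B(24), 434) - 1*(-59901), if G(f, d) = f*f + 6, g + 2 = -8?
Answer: -20373427849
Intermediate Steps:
g = -10 (g = -2 - 8 = -10)
G(f, d) = 6 + f² (G(f, d) = f² + 6 = 6 + f²)
z(q, R) = -60 - 10*(1 + 4*R*q)² (z(q, R) = -10*(0 + (6 + ((4*q)*R + 1)²)) = -10*(0 + (6 + (4*R*q + 1)²)) = -10*(0 + (6 + (1 + 4*R*q)²)) = -10*(6 + (1 + 4*R*q)²) = -60 - 10*(1 + 4*R*q)²)
z(B(24), 434) - 1*(-59901) = (-60 - 10*(1 + 4*434*26)²) - 1*(-59901) = (-60 - 10*(1 + 45136)²) + 59901 = (-60 - 10*45137²) + 59901 = (-60 - 10*2037348769) + 59901 = (-60 - 20373487690) + 59901 = -20373487750 + 59901 = -20373427849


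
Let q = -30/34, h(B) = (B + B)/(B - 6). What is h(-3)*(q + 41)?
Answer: 1364/51 ≈ 26.745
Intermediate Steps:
h(B) = 2*B/(-6 + B) (h(B) = (2*B)/(-6 + B) = 2*B/(-6 + B))
q = -15/17 (q = -30*1/34 = -15/17 ≈ -0.88235)
h(-3)*(q + 41) = (2*(-3)/(-6 - 3))*(-15/17 + 41) = (2*(-3)/(-9))*(682/17) = (2*(-3)*(-⅑))*(682/17) = (⅔)*(682/17) = 1364/51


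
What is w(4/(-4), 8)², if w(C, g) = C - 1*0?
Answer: 1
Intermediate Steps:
w(C, g) = C (w(C, g) = C + 0 = C)
w(4/(-4), 8)² = (4/(-4))² = (4*(-¼))² = (-1)² = 1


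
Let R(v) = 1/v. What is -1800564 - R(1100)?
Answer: -1980620401/1100 ≈ -1.8006e+6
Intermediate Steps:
-1800564 - R(1100) = -1800564 - 1/1100 = -1980620401/1100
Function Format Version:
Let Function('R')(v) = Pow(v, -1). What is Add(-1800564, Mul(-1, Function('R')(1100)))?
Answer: Rational(-1980620401, 1100) ≈ -1.8006e+6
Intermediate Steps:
Add(-1800564, Mul(-1, Function('R')(1100))) = Add(-1800564, Mul(-1, Pow(1100, -1))) = Add(-1800564, Mul(-1, Rational(1, 1100))) = Add(-1800564, Rational(-1, 1100)) = Rational(-1980620401, 1100)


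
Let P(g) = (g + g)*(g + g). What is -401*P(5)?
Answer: -40100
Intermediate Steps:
P(g) = 4*g² (P(g) = (2*g)*(2*g) = 4*g²)
-401*P(5) = -1604*5² = -1604*25 = -401*100 = -40100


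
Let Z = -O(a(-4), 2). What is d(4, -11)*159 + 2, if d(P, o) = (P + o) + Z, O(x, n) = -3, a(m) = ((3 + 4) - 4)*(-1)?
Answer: -634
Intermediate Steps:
a(m) = -3 (a(m) = (7 - 4)*(-1) = 3*(-1) = -3)
Z = 3 (Z = -1*(-3) = 3)
d(P, o) = 3 + P + o (d(P, o) = (P + o) + 3 = 3 + P + o)
d(4, -11)*159 + 2 = (3 + 4 - 11)*159 + 2 = -4*159 + 2 = -636 + 2 = -634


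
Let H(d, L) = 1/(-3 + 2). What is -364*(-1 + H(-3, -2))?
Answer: 728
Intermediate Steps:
H(d, L) = -1 (H(d, L) = 1/(-1) = -1)
-364*(-1 + H(-3, -2)) = -364*(-1 - 1) = -364*(-2) = -52*(-14) = 728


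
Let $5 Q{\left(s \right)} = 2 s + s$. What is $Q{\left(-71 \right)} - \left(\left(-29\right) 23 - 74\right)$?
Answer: $\frac{3492}{5} \approx 698.4$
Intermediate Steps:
$Q{\left(s \right)} = \frac{3 s}{5}$ ($Q{\left(s \right)} = \frac{2 s + s}{5} = \frac{3 s}{5}$)
$Q{\left(-71 \right)} - \left(\left(-29\right) 23 - 74\right) = \frac{3}{5} \left(-71\right) - \left(\left(-29\right) 23 - 74\right) = - \frac{213}{5} - \left(-667 - 74\right) = - \frac{213}{5} - -741 = - \frac{213}{5} + 741 = \frac{3492}{5}$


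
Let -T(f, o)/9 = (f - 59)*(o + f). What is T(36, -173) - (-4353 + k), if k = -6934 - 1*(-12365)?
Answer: -29437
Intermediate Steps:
k = 5431 (k = -6934 + 12365 = 5431)
T(f, o) = -9*(-59 + f)*(f + o) (T(f, o) = -9*(f - 59)*(o + f) = -9*(-59 + f)*(f + o))
T(36, -173) - (-4353 + k) = (-9*36**2 + 531*36 + 531*(-173) - 9*36*(-173)) - (-4353 + 5431) = (-9*1296 + 19116 - 91863 + 56052) - 1*1078 = (-11664 + 19116 - 91863 + 56052) - 1078 = -28359 - 1078 = -29437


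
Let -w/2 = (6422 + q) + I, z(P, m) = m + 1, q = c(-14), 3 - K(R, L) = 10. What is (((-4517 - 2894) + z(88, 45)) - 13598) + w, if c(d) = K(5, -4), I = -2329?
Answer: -29135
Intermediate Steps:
K(R, L) = -7 (K(R, L) = 3 - 1*10 = 3 - 10 = -7)
c(d) = -7
q = -7
z(P, m) = 1 + m
w = -8172 (w = -2*((6422 - 7) - 2329) = -2*(6415 - 2329) = -2*4086 = -8172)
(((-4517 - 2894) + z(88, 45)) - 13598) + w = (((-4517 - 2894) + (1 + 45)) - 13598) - 8172 = ((-7411 + 46) - 13598) - 8172 = (-7365 - 13598) - 8172 = -20963 - 8172 = -29135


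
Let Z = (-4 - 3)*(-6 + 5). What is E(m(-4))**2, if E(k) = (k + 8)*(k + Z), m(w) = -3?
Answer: 400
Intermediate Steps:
Z = 7 (Z = -7*(-1) = 7)
E(k) = (7 + k)*(8 + k) (E(k) = (k + 8)*(k + 7) = (8 + k)*(7 + k) = (7 + k)*(8 + k))
E(m(-4))**2 = (56 + (-3)**2 + 15*(-3))**2 = (56 + 9 - 45)**2 = 20**2 = 400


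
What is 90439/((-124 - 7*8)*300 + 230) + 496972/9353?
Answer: 25876308473/502910810 ≈ 51.453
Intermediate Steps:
90439/((-124 - 7*8)*300 + 230) + 496972/9353 = 90439/((-124 - 1*56)*300 + 230) + 496972*(1/9353) = 90439/((-124 - 56)*300 + 230) + 496972/9353 = 90439/(-180*300 + 230) + 496972/9353 = 90439/(-54000 + 230) + 496972/9353 = 90439/(-53770) + 496972/9353 = 90439*(-1/53770) + 496972/9353 = -90439/53770 + 496972/9353 = 25876308473/502910810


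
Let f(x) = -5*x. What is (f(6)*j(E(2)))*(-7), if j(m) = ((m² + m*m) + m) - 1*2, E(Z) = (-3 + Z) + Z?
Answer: 210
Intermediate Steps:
E(Z) = -3 + 2*Z
j(m) = -2 + m + 2*m² (j(m) = ((m² + m²) + m) - 2 = (2*m² + m) - 2 = (m + 2*m²) - 2 = -2 + m + 2*m²)
(f(6)*j(E(2)))*(-7) = ((-5*6)*(-2 + (-3 + 2*2) + 2*(-3 + 2*2)²))*(-7) = -30*(-2 + (-3 + 4) + 2*(-3 + 4)²)*(-7) = -30*(-2 + 1 + 2*1²)*(-7) = -30*(-2 + 1 + 2*1)*(-7) = -30*(-2 + 1 + 2)*(-7) = -30*1*(-7) = -30*(-7) = 210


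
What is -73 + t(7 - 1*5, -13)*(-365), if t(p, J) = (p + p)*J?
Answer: 18907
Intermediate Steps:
t(p, J) = 2*J*p (t(p, J) = (2*p)*J = 2*J*p)
-73 + t(7 - 1*5, -13)*(-365) = -73 + (2*(-13)*(7 - 1*5))*(-365) = -73 + (2*(-13)*(7 - 5))*(-365) = -73 + (2*(-13)*2)*(-365) = -73 - 52*(-365) = -73 + 18980 = 18907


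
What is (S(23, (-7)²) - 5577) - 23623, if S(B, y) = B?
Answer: -29177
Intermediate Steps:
(S(23, (-7)²) - 5577) - 23623 = (23 - 5577) - 23623 = -5554 - 23623 = -29177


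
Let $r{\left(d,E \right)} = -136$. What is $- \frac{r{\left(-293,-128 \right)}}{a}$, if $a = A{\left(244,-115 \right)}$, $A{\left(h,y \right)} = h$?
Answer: $\frac{34}{61} \approx 0.55738$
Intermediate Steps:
$a = 244$
$- \frac{r{\left(-293,-128 \right)}}{a} = - \frac{-136}{244} = \left(-1\right) \left(- \frac{34}{61}\right) = \frac{34}{61}$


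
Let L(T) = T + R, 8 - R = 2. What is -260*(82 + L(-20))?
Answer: -17680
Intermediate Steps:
R = 6 (R = 8 - 1*2 = 8 - 2 = 6)
L(T) = 6 + T (L(T) = T + 6 = 6 + T)
-260*(82 + L(-20)) = -260*(82 + (6 - 20)) = -260*(82 - 14) = -260*68 = -17680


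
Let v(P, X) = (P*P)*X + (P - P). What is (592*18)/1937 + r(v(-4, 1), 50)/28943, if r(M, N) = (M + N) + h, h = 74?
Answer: 308687788/56062591 ≈ 5.5061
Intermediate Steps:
v(P, X) = X*P**2 (v(P, X) = P**2*X + 0 = X*P**2 + 0 = X*P**2)
r(M, N) = 74 + M + N (r(M, N) = (M + N) + 74 = 74 + M + N)
(592*18)/1937 + r(v(-4, 1), 50)/28943 = (592*18)/1937 + (74 + 1*(-4)**2 + 50)/28943 = 10656*(1/1937) + (74 + 1*16 + 50)*(1/28943) = 10656/1937 + (74 + 16 + 50)*(1/28943) = 10656/1937 + 140*(1/28943) = 10656/1937 + 140/28943 = 308687788/56062591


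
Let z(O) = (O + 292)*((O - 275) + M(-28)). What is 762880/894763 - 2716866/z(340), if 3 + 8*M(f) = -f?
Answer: -2398105374358/38524020965 ≈ -62.250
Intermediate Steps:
M(f) = -3/8 - f/8 (M(f) = -3/8 + (-f)/8 = -3/8 - f/8)
z(O) = (292 + O)*(-2175/8 + O) (z(O) = (O + 292)*((O - 275) + (-3/8 - 1/8*(-28))) = (292 + O)*((-275 + O) + (-3/8 + 7/2)) = (292 + O)*((-275 + O) + 25/8) = (292 + O)*(-2175/8 + O))
762880/894763 - 2716866/z(340) = 762880/894763 - 2716866/(-158775/2 + 340**2 + (161/8)*340) = 762880*(1/894763) - 2716866/(-158775/2 + 115600 + 13685/2) = 762880/894763 - 2716866/43055 = -2398105374358/38524020965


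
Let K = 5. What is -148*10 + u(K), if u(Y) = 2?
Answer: -1478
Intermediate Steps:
-148*10 + u(K) = -148*10 + 2 = -1480 + 2 = -1478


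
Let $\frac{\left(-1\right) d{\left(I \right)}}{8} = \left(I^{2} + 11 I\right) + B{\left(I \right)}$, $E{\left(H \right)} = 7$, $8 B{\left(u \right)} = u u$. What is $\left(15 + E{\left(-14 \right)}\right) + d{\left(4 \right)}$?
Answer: $-474$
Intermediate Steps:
$B{\left(u \right)} = \frac{u^{2}}{8}$ ($B{\left(u \right)} = \frac{u u}{8} = \frac{u^{2}}{8}$)
$d{\left(I \right)} = - 88 I - 9 I^{2}$ ($d{\left(I \right)} = - 8 \left(\left(I^{2} + 11 I\right) + \frac{I^{2}}{8}\right) = - 8 \left(11 I + \frac{9 I^{2}}{8}\right) = - 88 I - 9 I^{2}$)
$\left(15 + E{\left(-14 \right)}\right) + d{\left(4 \right)} = \left(15 + 7\right) + 4 \left(-88 - 36\right) = 22 + 4 \left(-88 - 36\right) = 22 + 4 \left(-124\right) = 22 - 496 = -474$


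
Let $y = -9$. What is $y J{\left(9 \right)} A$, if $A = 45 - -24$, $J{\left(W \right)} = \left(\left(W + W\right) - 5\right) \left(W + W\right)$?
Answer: $-145314$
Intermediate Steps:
$J{\left(W \right)} = 2 W \left(-5 + 2 W\right)$ ($J{\left(W \right)} = \left(2 W - 5\right) 2 W = \left(-5 + 2 W\right) 2 W = 2 W \left(-5 + 2 W\right)$)
$A = 69$ ($A = 45 + 24 = 69$)
$y J{\left(9 \right)} A = - 9 \cdot 2 \cdot 9 \left(-5 + 2 \cdot 9\right) 69 = - 9 \cdot 2 \cdot 9 \left(-5 + 18\right) 69 = - 9 \cdot 2 \cdot 9 \cdot 13 \cdot 69 = \left(-9\right) 234 \cdot 69 = \left(-2106\right) 69 = -145314$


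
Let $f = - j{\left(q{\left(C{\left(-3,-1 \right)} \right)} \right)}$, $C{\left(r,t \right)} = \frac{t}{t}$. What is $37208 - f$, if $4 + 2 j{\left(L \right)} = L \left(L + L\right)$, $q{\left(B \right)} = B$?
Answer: $37207$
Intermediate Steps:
$C{\left(r,t \right)} = 1$
$j{\left(L \right)} = -2 + L^{2}$ ($j{\left(L \right)} = -2 + \frac{L \left(L + L\right)}{2} = -2 + \frac{L 2 L}{2} = -2 + \frac{2 L^{2}}{2} = -2 + L^{2}$)
$f = 1$ ($f = - (-2 + 1^{2}) = - (-2 + 1) = \left(-1\right) \left(-1\right) = 1$)
$37208 - f = 37208 - 1 = 37207$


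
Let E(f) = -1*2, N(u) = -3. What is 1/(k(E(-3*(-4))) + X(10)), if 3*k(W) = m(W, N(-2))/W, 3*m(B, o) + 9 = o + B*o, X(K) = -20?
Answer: -3/59 ≈ -0.050847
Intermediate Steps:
E(f) = -2
m(B, o) = -3 + o/3 + B*o/3 (m(B, o) = -3 + (o + B*o)/3 = -3 + (o/3 + B*o/3) = -3 + o/3 + B*o/3)
k(W) = (-4 - W)/(3*W) (k(W) = ((-3 + (⅓)*(-3) + (⅓)*W*(-3))/W)/3 = ((-3 - 1 - W)/W)/3 = ((-4 - W)/W)/3 = (-4 - W)/(3*W))
1/(k(E(-3*(-4))) + X(10)) = 1/((⅓)*(-4 - 1*(-2))/(-2) - 20) = 1/((⅓)*(-½)*(-4 + 2) - 20) = 1/((⅓)*(-½)*(-2) - 20) = 1/(⅓ - 20) = 1/(-59/3) = -3/59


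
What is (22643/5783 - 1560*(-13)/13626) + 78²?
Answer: 79973315005/13133193 ≈ 6089.4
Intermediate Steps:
(22643/5783 - 1560*(-13)/13626) + 78² = (22643*(1/5783) + 20280*(1/13626)) + 6084 = (22643/5783 + 3380/2271) + 6084 = 70968793/13133193 + 6084 = 79973315005/13133193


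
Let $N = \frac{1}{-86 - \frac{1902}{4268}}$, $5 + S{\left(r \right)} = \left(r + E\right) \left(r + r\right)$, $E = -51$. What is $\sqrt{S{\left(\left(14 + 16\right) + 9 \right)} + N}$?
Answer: $\frac{i \sqrt{1280943551311}}{36895} \approx 30.676 i$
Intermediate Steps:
$S{\left(r \right)} = -5 + 2 r \left(-51 + r\right)$ ($S{\left(r \right)} = -5 + \left(r - 51\right) \left(r + r\right) = -5 + \left(-51 + r\right) 2 r = -5 + 2 r \left(-51 + r\right)$)
$N = - \frac{2134}{184475}$ ($N = \frac{1}{-86 - \frac{951}{2134}} = \frac{1}{- \frac{184475}{2134}} = - \frac{2134}{184475} \approx -0.011568$)
$\sqrt{S{\left(\left(14 + 16\right) + 9 \right)} + N} = \sqrt{\left(-5 - 102 \left(\left(14 + 16\right) + 9\right) + 2 \left(\left(14 + 16\right) + 9\right)^{2}\right) - \frac{2134}{184475}} = \sqrt{\left(-5 - 102 \left(30 + 9\right) + 2 \left(30 + 9\right)^{2}\right) - \frac{2134}{184475}} = \sqrt{\left(-5 - 3978 + 2 \cdot 39^{2}\right) - \frac{2134}{184475}} = \sqrt{\left(-5 - 3978 + 2 \cdot 1521\right) - \frac{2134}{184475}} = \sqrt{\left(-5 - 3978 + 3042\right) - \frac{2134}{184475}} = \sqrt{-941 - \frac{2134}{184475}} = \sqrt{- \frac{173593109}{184475}} = \frac{i \sqrt{1280943551311}}{36895}$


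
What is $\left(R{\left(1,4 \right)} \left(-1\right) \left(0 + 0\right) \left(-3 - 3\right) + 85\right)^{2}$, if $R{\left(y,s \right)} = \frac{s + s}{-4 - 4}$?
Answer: $7225$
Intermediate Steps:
$R{\left(y,s \right)} = - \frac{s}{4}$ ($R{\left(y,s \right)} = \frac{2 s}{-8} = 2 s \left(- \frac{1}{8}\right) = - \frac{s}{4}$)
$\left(R{\left(1,4 \right)} \left(-1\right) \left(0 + 0\right) \left(-3 - 3\right) + 85\right)^{2} = \left(\left(- \frac{1}{4}\right) 4 \left(-1\right) \left(0 + 0\right) \left(-3 - 3\right) + 85\right)^{2} = \left(\left(-1\right) \left(-1\right) 0 \left(-6\right) + 85\right)^{2} = \left(1 \cdot 0 + 85\right)^{2} = \left(0 + 85\right)^{2} = 85^{2} = 7225$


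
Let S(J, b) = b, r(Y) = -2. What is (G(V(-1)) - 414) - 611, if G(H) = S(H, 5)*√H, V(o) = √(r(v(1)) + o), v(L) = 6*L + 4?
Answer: -1025 + 5*3^(¼)*√I ≈ -1020.3 + 4.653*I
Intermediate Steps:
v(L) = 4 + 6*L
V(o) = √(-2 + o)
G(H) = 5*√H
(G(V(-1)) - 414) - 611 = (5*√(√(-2 - 1)) - 414) - 611 = (5*√(√(-3)) - 414) - 611 = (5*√(I*√3) - 414) - 611 = (5*(3^(¼)*√I) - 414) - 611 = (5*3^(¼)*√I - 414) - 611 = (-414 + 5*3^(¼)*√I) - 611 = -1025 + 5*3^(¼)*√I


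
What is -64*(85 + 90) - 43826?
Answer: -55026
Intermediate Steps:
-64*(85 + 90) - 43826 = -64*175 - 43826 = -11200 - 43826 = -55026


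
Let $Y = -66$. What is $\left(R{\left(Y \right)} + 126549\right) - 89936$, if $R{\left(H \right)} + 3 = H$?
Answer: $36544$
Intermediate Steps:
$R{\left(H \right)} = -3 + H$
$\left(R{\left(Y \right)} + 126549\right) - 89936 = \left(\left(-3 - 66\right) + 126549\right) - 89936 = \left(-69 + 126549\right) - 89936 = 126480 - 89936 = 36544$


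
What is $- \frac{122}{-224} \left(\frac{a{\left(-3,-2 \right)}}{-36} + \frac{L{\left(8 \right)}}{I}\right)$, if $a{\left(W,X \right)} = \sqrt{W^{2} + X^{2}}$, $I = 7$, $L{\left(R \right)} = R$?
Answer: $\frac{61}{98} - \frac{61 \sqrt{13}}{4032} \approx 0.5679$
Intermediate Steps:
$- \frac{122}{-224} \left(\frac{a{\left(-3,-2 \right)}}{-36} + \frac{L{\left(8 \right)}}{I}\right) = - \frac{122}{-224} \left(\frac{\sqrt{\left(-3\right)^{2} + \left(-2\right)^{2}}}{-36} + \frac{8}{7}\right) = - \frac{122 \left(-1\right)}{224} \left(\sqrt{9 + 4} \left(- \frac{1}{36}\right) + 8 \cdot \frac{1}{7}\right) = \left(-1\right) \left(- \frac{61}{112}\right) \left(\sqrt{13} \left(- \frac{1}{36}\right) + \frac{8}{7}\right) = \frac{61 \left(- \frac{\sqrt{13}}{36} + \frac{8}{7}\right)}{112} = \frac{61 \left(\frac{8}{7} - \frac{\sqrt{13}}{36}\right)}{112} = \frac{61}{98} - \frac{61 \sqrt{13}}{4032}$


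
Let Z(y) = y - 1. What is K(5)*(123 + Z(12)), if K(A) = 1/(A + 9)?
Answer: 67/7 ≈ 9.5714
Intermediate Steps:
Z(y) = -1 + y
K(A) = 1/(9 + A)
K(5)*(123 + Z(12)) = (123 + (-1 + 12))/(9 + 5) = (123 + 11)/14 = (1/14)*134 = 67/7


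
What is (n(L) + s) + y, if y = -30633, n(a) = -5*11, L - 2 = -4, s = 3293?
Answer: -27395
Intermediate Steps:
L = -2 (L = 2 - 4 = -2)
n(a) = -55
(n(L) + s) + y = (-55 + 3293) - 30633 = 3238 - 30633 = -27395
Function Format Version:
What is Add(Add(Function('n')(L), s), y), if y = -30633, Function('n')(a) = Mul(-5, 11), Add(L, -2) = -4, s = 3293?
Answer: -27395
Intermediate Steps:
L = -2 (L = Add(2, -4) = -2)
Function('n')(a) = -55
Add(Add(Function('n')(L), s), y) = Add(Add(-55, 3293), -30633) = Add(3238, -30633) = -27395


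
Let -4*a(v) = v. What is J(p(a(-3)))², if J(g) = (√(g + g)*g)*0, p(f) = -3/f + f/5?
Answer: 0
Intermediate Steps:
a(v) = -v/4
p(f) = -3/f + f/5 (p(f) = -3/f + f*(⅕) = -3/f + f/5)
J(g) = 0 (J(g) = (√(2*g)*g)*0 = ((√2*√g)*g)*0 = (√2*g^(3/2))*0 = 0)
J(p(a(-3)))² = 0² = 0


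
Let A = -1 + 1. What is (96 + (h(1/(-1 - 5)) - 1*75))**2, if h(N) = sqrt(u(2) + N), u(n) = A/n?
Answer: (126 + I*sqrt(6))**2/36 ≈ 440.83 + 17.146*I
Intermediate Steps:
A = 0
u(n) = 0 (u(n) = 0/n = 0)
h(N) = sqrt(N) (h(N) = sqrt(0 + N) = sqrt(N))
(96 + (h(1/(-1 - 5)) - 1*75))**2 = (96 + (sqrt(1/(-1 - 5)) - 1*75))**2 = (96 + (sqrt(1/(-6)) - 75))**2 = (96 + (sqrt(-1/6) - 75))**2 = (96 + (I*sqrt(6)/6 - 75))**2 = (96 + (-75 + I*sqrt(6)/6))**2 = (21 + I*sqrt(6)/6)**2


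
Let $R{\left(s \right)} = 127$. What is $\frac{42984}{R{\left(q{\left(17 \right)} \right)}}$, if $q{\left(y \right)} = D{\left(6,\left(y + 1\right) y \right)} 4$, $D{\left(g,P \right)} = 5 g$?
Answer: $\frac{42984}{127} \approx 338.46$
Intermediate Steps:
$q{\left(y \right)} = 120$ ($q{\left(y \right)} = 5 \cdot 6 \cdot 4 = 30 \cdot 4 = 120$)
$\frac{42984}{R{\left(q{\left(17 \right)} \right)}} = \frac{42984}{127}$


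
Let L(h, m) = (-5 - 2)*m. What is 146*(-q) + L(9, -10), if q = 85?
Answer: -12340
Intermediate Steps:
L(h, m) = -7*m
146*(-q) + L(9, -10) = 146*(-1*85) - 7*(-10) = 146*(-85) + 70 = -12410 + 70 = -12340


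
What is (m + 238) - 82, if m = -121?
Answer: 35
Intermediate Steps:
(m + 238) - 82 = (-121 + 238) - 82 = 117 - 82 = 35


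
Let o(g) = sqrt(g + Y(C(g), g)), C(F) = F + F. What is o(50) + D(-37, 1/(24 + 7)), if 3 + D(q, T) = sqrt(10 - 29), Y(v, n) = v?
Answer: -3 + 5*sqrt(6) + I*sqrt(19) ≈ 9.2475 + 4.3589*I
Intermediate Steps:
C(F) = 2*F
D(q, T) = -3 + I*sqrt(19) (D(q, T) = -3 + sqrt(10 - 29) = -3 + sqrt(-19) = -3 + I*sqrt(19))
o(g) = sqrt(3)*sqrt(g) (o(g) = sqrt(g + 2*g) = sqrt(3*g) = sqrt(3)*sqrt(g))
o(50) + D(-37, 1/(24 + 7)) = sqrt(3)*sqrt(50) + (-3 + I*sqrt(19)) = sqrt(3)*(5*sqrt(2)) + (-3 + I*sqrt(19)) = 5*sqrt(6) + (-3 + I*sqrt(19)) = -3 + 5*sqrt(6) + I*sqrt(19)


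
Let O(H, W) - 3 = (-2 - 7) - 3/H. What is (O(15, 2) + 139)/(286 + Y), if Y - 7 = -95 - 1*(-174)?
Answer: 166/465 ≈ 0.35699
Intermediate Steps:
Y = 86 (Y = 7 + (-95 - 1*(-174)) = 7 + (-95 + 174) = 7 + 79 = 86)
O(H, W) = -6 - 3/H (O(H, W) = 3 + ((-2 - 7) - 3/H) = 3 + (-9 - 3/H) = -6 - 3/H)
(O(15, 2) + 139)/(286 + Y) = ((-6 - 3/15) + 139)/(286 + 86) = ((-6 - 3*1/15) + 139)/372 = ((-6 - ⅕) + 139)*(1/372) = (-31/5 + 139)*(1/372) = (664/5)*(1/372) = 166/465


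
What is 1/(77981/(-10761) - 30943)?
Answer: -10761/333055604 ≈ -3.2310e-5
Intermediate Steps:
1/(77981/(-10761) - 30943) = 1/(77981*(-1/10761) - 30943) = 1/(-77981/10761 - 30943) = 1/(-333055604/10761) = -10761/333055604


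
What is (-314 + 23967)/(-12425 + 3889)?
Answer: -23653/8536 ≈ -2.7710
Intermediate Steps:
(-314 + 23967)/(-12425 + 3889) = 23653/(-8536) = 23653*(-1/8536) = -23653/8536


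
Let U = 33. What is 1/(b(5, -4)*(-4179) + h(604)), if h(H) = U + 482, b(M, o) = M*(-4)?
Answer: 1/84095 ≈ 1.1891e-5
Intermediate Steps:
b(M, o) = -4*M
h(H) = 515 (h(H) = 33 + 482 = 515)
1/(b(5, -4)*(-4179) + h(604)) = 1/(-4*5*(-4179) + 515) = 1/(-20*(-4179) + 515) = 1/(83580 + 515) = 1/84095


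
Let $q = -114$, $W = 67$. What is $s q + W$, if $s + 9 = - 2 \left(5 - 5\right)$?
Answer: $1093$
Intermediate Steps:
$s = -9$ ($s = -9 - 2 \left(5 - 5\right) = -9 - 0 = -9 + 0 = -9$)
$s q + W = \left(-9\right) \left(-114\right) + 67 = 1026 + 67 = 1093$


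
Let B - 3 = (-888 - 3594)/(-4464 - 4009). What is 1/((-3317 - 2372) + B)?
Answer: -8473/48172996 ≈ -0.00017589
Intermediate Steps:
B = 29901/8473 (B = 3 + (-888 - 3594)/(-4464 - 4009) = 3 - 4482/(-8473) = 3 - 4482*(-1/8473) = 3 + 4482/8473 = 29901/8473 ≈ 3.5290)
1/((-3317 - 2372) + B) = 1/((-3317 - 2372) + 29901/8473) = 1/(-5689 + 29901/8473) = 1/(-48172996/8473) = -8473/48172996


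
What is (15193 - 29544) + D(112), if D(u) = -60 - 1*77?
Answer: -14488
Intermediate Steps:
D(u) = -137 (D(u) = -60 - 77 = -137)
(15193 - 29544) + D(112) = (15193 - 29544) - 137 = -14351 - 137 = -14488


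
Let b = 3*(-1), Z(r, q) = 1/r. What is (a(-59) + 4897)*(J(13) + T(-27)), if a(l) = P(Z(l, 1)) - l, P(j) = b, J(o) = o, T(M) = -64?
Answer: -252603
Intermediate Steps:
b = -3
P(j) = -3
a(l) = -3 - l
(a(-59) + 4897)*(J(13) + T(-27)) = ((-3 - 1*(-59)) + 4897)*(13 - 64) = ((-3 + 59) + 4897)*(-51) = (56 + 4897)*(-51) = 4953*(-51) = -252603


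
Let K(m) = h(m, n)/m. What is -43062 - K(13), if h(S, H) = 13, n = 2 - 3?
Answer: -43063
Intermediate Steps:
n = -1
K(m) = 13/m
-43062 - K(13) = -43062 - 13/13 = -43062 - 1*1 = -43062 - 1 = -43063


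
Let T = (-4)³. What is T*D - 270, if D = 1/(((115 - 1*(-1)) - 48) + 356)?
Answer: -14318/53 ≈ -270.15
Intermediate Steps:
T = -64
D = 1/424 (D = 1/(((115 + 1) - 48) + 356) = 1/((116 - 48) + 356) = 1/(68 + 356) = 1/424 ≈ 0.0023585)
T*D - 270 = -64*1/424 - 270 = -8/53 - 270 = -14318/53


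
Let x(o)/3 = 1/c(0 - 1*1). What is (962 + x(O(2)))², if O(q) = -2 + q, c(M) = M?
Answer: 919681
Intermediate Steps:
x(o) = -3 (x(o) = 3/(0 - 1*1) = 3/(0 - 1) = 3/(-1) = 3*(-1) = -3)
(962 + x(O(2)))² = (962 - 3)² = 959² = 919681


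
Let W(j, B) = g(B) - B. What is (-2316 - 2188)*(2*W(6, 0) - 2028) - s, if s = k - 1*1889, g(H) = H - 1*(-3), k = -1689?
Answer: 9110666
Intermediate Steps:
g(H) = 3 + H (g(H) = H + 3 = 3 + H)
W(j, B) = 3 (W(j, B) = (3 + B) - B = 3)
s = -3578 (s = -1689 - 1*1889 = -1689 - 1889 = -3578)
(-2316 - 2188)*(2*W(6, 0) - 2028) - s = (-2316 - 2188)*(2*3 - 2028) - 1*(-3578) = -4504*(6 - 2028) + 3578 = -4504*(-2022) + 3578 = 9107088 + 3578 = 9110666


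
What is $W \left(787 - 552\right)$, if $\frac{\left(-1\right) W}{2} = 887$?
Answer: $-416890$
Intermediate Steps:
$W = -1774$ ($W = \left(-2\right) 887 = -1774$)
$W \left(787 - 552\right) = - 1774 \left(787 - 552\right) = \left(-1774\right) 235 = -416890$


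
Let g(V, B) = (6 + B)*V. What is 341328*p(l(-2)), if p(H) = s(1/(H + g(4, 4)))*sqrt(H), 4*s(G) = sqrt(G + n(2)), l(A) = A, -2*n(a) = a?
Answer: -85332*sqrt(703)/19 ≈ -1.1908e+5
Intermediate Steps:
n(a) = -a/2
g(V, B) = V*(6 + B)
s(G) = sqrt(-1 + G)/4 (s(G) = sqrt(G - 1/2*2)/4 = sqrt(G - 1)/4 = sqrt(-1 + G)/4)
p(H) = sqrt(H)*sqrt(-1 + 1/(40 + H))/4 (p(H) = (sqrt(-1 + 1/(H + 4*(6 + 4)))/4)*sqrt(H) = (sqrt(-1 + 1/(H + 4*10))/4)*sqrt(H) = (sqrt(-1 + 1/(H + 40))/4)*sqrt(H) = (sqrt(-1 + 1/(40 + H))/4)*sqrt(H) = sqrt(H)*sqrt(-1 + 1/(40 + H))/4)
341328*p(l(-2)) = 341328*(sqrt(-2)*sqrt((-39 - 1*(-2))/(40 - 2))/4) = 341328*((I*sqrt(2))*sqrt((-39 + 2)/38)/4) = 341328*((I*sqrt(2))*sqrt((1/38)*(-37))/4) = 341328*((I*sqrt(2))*sqrt(-37/38)/4) = 341328*((I*sqrt(2))*(I*sqrt(1406)/38)/4) = 341328*(-sqrt(703)/76) = -85332*sqrt(703)/19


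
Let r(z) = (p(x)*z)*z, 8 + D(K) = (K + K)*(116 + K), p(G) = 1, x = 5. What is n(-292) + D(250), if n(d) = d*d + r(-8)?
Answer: 268320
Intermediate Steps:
D(K) = -8 + 2*K*(116 + K) (D(K) = -8 + (K + K)*(116 + K) = -8 + (2*K)*(116 + K) = -8 + 2*K*(116 + K))
r(z) = z² (r(z) = (1*z)*z = z*z = z²)
n(d) = 64 + d² (n(d) = d*d + (-8)² = d² + 64 = 64 + d²)
n(-292) + D(250) = (64 + (-292)²) + (-8 + 2*250² + 232*250) = (64 + 85264) + (-8 + 2*62500 + 58000) = 85328 + (-8 + 125000 + 58000) = 85328 + 182992 = 268320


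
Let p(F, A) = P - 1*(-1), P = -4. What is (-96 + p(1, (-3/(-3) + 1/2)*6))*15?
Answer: -1485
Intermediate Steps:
p(F, A) = -3 (p(F, A) = -4 - 1*(-1) = -4 + 1 = -3)
(-96 + p(1, (-3/(-3) + 1/2)*6))*15 = (-96 - 3)*15 = -99*15 = -1485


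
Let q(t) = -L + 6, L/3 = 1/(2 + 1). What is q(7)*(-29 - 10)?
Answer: -195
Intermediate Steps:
L = 1 (L = 3/(2 + 1) = 3/3 = 3*(⅓) = 1)
q(t) = 5 (q(t) = -1*1 + 6 = -1 + 6 = 5)
q(7)*(-29 - 10) = 5*(-29 - 10) = 5*(-39) = -195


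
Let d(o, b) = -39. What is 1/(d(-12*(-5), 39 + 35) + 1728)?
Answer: 1/1689 ≈ 0.00059207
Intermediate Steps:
1/(d(-12*(-5), 39 + 35) + 1728) = 1/(-39 + 1728) = 1/1689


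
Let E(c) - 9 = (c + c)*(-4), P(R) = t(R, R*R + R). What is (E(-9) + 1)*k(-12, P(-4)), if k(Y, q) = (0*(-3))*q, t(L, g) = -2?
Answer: 0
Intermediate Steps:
P(R) = -2
k(Y, q) = 0 (k(Y, q) = 0*q = 0)
E(c) = 9 - 8*c (E(c) = 9 + (c + c)*(-4) = 9 + (2*c)*(-4) = 9 - 8*c)
(E(-9) + 1)*k(-12, P(-4)) = ((9 - 8*(-9)) + 1)*0 = ((9 + 72) + 1)*0 = (81 + 1)*0 = 82*0 = 0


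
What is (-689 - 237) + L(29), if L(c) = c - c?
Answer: -926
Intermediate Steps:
L(c) = 0
(-689 - 237) + L(29) = (-689 - 237) + 0 = -926 + 0 = -926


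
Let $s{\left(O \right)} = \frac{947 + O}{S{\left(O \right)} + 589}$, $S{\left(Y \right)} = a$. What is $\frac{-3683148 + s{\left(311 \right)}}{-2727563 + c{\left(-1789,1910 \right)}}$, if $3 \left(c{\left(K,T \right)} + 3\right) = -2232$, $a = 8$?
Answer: $\frac{1099419049}{814400535} \approx 1.35$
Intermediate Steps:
$c{\left(K,T \right)} = -747$ ($c{\left(K,T \right)} = -3 + \frac{1}{3} \left(-2232\right) = -3 - 744 = -747$)
$S{\left(Y \right)} = 8$
$s{\left(O \right)} = \frac{947}{597} + \frac{O}{597}$ ($s{\left(O \right)} = \frac{947 + O}{8 + 589} = \frac{947 + O}{597} = \left(947 + O\right) \frac{1}{597} = \frac{947}{597} + \frac{O}{597}$)
$\frac{-3683148 + s{\left(311 \right)}}{-2727563 + c{\left(-1789,1910 \right)}} = \frac{-3683148 + \left(\frac{947}{597} + \frac{1}{597} \cdot 311\right)}{-2727563 - 747} = \frac{-3683148 + \left(\frac{947}{597} + \frac{311}{597}\right)}{-2728310} = \left(-3683148 + \frac{1258}{597}\right) \left(- \frac{1}{2728310}\right) = \left(- \frac{2198838098}{597}\right) \left(- \frac{1}{2728310}\right) = \frac{1099419049}{814400535}$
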